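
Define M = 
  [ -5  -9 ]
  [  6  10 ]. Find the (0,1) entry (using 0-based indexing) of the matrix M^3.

Characteristic polynomial: r^2 - 5r + 4 = (r - 4)(r - 1), so the eigenvalues are 1, 4.
r=4: eigenvector (-1, 1).
r=1: eigenvector (3, -2).
P = [[-1, 3], [1, -2]], D = diag(4, 1), P⁻¹ = [[2, 3], [1, 1]].
M³ = P·diag(64, 1)·P⁻¹ = [[-125, -189], [126, 190]].
The requested entry is -189.

-189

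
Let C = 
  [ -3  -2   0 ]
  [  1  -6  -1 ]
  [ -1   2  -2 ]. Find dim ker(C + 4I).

1

C + 4I = [[1, -2, 0], [1, -2, -1], [-1, 2, 2]].
This matrix has rank 2, so its null space has dimension 3 − 2 = 1.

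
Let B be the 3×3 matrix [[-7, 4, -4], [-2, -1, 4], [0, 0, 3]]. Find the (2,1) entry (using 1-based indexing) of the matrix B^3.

Characteristic polynomial: s^3 + 5s^2 - 9s - 45 = (s - 3)(s + 3)(s + 5), so the eigenvalues are -5, -3, 3.
s=-3: eigenvector (1, 1, 0).
s=-5: eigenvector (-2, -1, 0).
s=3: eigenvector (0, 1, 1).
P = [[1, -2, 0], [1, -1, 1], [0, 0, 1]], D = diag(-3, -5, 3), P⁻¹ = [[-1, 2, -2], [-1, 1, -1], [0, 0, 1]].
B³ = P·diag(-27, -125, 27)·P⁻¹ = [[-223, 196, -196], [-98, 71, -44], [0, 0, 27]].
The requested entry is -98.

-98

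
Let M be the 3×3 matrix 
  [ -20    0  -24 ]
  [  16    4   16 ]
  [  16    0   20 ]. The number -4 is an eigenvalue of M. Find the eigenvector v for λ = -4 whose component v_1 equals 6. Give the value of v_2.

M + 4I = [[-16, 0, -24], [16, 8, 16], [16, 0, 24]].
Solving (M + 4I)v = 0 gives the eigenspace spanned by (6, -4, -4).
With v_1 = 6, v = (6, -4, -4), so v_2 = -4.

-4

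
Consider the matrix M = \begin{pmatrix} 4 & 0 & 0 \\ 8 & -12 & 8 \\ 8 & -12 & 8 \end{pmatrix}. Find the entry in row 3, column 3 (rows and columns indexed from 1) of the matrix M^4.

-512

Characteristic polynomial: r^3 - 16r = r(r - 4)(r + 4), so the eigenvalues are -4, 0, 4.
r=4: eigenvector (1, 1, 1).
r=0: eigenvector (0, -2, -3).
r=-4: eigenvector (0, 1, 1).
P = [[1, 0, 0], [1, -2, 1], [1, -3, 1]], D = diag(4, 0, -4), P⁻¹ = [[1, 0, 0], [0, 1, -1], [-1, 3, -2]].
M⁴ = P·diag(256, 0, 256)·P⁻¹ = [[256, 0, 0], [0, 768, -512], [0, 768, -512]].
The requested entry is -512.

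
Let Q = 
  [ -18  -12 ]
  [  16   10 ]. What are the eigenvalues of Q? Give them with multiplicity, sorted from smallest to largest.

Characteristic polynomial: p(μ) = μ^2 + 8μ + 12 = (μ + 2)(μ + 6).
Roots (with multiplicity): -6, -2.

-6, -2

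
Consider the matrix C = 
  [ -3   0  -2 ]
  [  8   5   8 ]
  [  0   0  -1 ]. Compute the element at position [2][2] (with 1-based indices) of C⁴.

625

Characteristic polynomial: μ^3 - μ^2 - 17μ - 15 = (μ - 5)(μ + 1)(μ + 3), so the eigenvalues are -3, -1, 5.
μ=-3: eigenvector (1, -1, 0).
μ=5: eigenvector (0, 1, 0).
μ=-1: eigenvector (-1, 0, 1).
P = [[1, 0, -1], [-1, 1, 0], [0, 0, 1]], D = diag(-3, 5, -1), P⁻¹ = [[1, 0, 1], [1, 1, 1], [0, 0, 1]].
C⁴ = P·diag(81, 625, 1)·P⁻¹ = [[81, 0, 80], [544, 625, 544], [0, 0, 1]].
The requested entry is 625.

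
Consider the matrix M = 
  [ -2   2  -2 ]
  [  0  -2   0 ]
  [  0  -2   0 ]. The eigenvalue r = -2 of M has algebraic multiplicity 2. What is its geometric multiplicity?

M + 2I = [[0, 2, -2], [0, 0, 0], [0, -2, 2]].
This matrix has rank 1, so its null space has dimension 3 − 1 = 2.

2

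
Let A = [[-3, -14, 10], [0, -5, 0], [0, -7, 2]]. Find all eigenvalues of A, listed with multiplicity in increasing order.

Characteristic polynomial: p(t) = t^3 + 6t^2 - t - 30 = (t - 2)(t + 3)(t + 5).
Roots (with multiplicity): -5, -3, 2.

-5, -3, 2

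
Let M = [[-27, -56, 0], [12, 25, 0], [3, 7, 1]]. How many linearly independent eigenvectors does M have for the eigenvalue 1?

M − 1I = [[-28, -56, 0], [12, 24, 0], [3, 7, 0]].
This matrix has rank 2, so its null space has dimension 3 − 2 = 1.

1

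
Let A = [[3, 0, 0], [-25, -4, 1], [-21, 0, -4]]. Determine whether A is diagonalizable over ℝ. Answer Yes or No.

Characteristic polynomial: p(μ) = μ^3 + 5μ^2 - 8μ - 48 = (μ - 3)(μ + 4)^2.
μ = -4 has algebraic multiplicity 2; rank(A + 4I) = 2, so geometric multiplicity = 1.
Geometric multiplicity < algebraic multiplicity, so A is not diagonalizable.

No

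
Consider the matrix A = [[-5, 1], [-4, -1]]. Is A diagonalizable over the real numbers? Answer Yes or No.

Characteristic polynomial: p(s) = s^2 + 6s + 9 = (s + 3)^2.
s = -3 has algebraic multiplicity 2; rank(A + 3I) = 1, so geometric multiplicity = 1.
Geometric multiplicity < algebraic multiplicity, so A is not diagonalizable.

No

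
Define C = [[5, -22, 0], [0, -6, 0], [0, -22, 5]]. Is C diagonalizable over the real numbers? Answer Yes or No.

Yes

Characteristic polynomial: p(s) = s^3 - 4s^2 - 35s + 150 = (s - 5)^2(s + 6).
s = 5 has algebraic multiplicity 2; rank(C − 5I) = 1, so geometric multiplicity = 2.
Every eigenvalue has geometric = algebraic multiplicity, so C is diagonalizable.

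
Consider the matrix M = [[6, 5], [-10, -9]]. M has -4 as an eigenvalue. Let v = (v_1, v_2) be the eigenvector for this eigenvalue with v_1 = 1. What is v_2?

-2

M + 4I = [[10, 5], [-10, -5]].
Solving (M + 4I)v = 0 gives the eigenspace spanned by (1, -2).
With v_1 = 1, v = (1, -2), so v_2 = -2.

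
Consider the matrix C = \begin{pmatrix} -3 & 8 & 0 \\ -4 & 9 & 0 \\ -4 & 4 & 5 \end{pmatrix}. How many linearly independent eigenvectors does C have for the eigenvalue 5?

C − 5I = [[-8, 8, 0], [-4, 4, 0], [-4, 4, 0]].
This matrix has rank 1, so its null space has dimension 3 − 1 = 2.

2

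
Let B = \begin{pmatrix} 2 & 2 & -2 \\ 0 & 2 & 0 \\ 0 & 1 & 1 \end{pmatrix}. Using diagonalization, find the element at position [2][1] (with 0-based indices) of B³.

7

Characteristic polynomial: μ^3 - 5μ^2 + 8μ - 4 = (μ - 2)^2(μ - 1), so the eigenvalues are 1, 2, 2.
μ=1: eigenvector (2, 0, 1).
μ=2: eigenvector (0, 1, 1).
μ=2: eigenvector (1, 0, 0).
P = [[2, 0, 1], [0, 1, 0], [1, 1, 0]], D = diag(1, 2, 2), P⁻¹ = [[0, -1, 1], [0, 1, 0], [1, 2, -2]].
B³ = P·diag(1, 8, 8)·P⁻¹ = [[8, 14, -14], [0, 8, 0], [0, 7, 1]].
The requested entry is 7.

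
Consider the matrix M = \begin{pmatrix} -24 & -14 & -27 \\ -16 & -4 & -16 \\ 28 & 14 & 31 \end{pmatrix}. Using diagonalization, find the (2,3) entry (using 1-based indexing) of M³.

Characteristic polynomial: s^3 - 3s^2 - 16s + 48 = (s - 4)(s - 3)(s + 4), so the eigenvalues are -4, 3, 4.
s=4: eigenvector (1, -2, 0).
s=-4: eigenvector (2, 1, -2).
s=3: eigenvector (-1, 0, 1).
P = [[1, 2, -1], [-2, 1, 0], [0, -2, 1]], D = diag(4, -4, 3), P⁻¹ = [[1, 0, 1], [2, 1, 2], [4, 2, 5]].
M³ = P·diag(64, -64, 27)·P⁻¹ = [[-300, -182, -327], [-256, -64, -256], [364, 182, 391]].
The requested entry is -256.

-256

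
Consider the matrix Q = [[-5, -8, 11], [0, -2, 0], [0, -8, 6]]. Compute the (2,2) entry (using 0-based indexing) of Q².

Characteristic polynomial: λ^3 + λ^2 - 32λ - 60 = (λ - 6)(λ + 2)(λ + 5), so the eigenvalues are -5, -2, 6.
λ=-2: eigenvector (1, 1, 1).
λ=-5: eigenvector (1, 0, 0).
λ=6: eigenvector (1, 0, 1).
P = [[1, 1, 1], [1, 0, 0], [1, 0, 1]], D = diag(-2, -5, 6), P⁻¹ = [[0, 1, 0], [1, 0, -1], [0, -1, 1]].
Q² = P·diag(4, 25, 36)·P⁻¹ = [[25, -32, 11], [0, 4, 0], [0, -32, 36]].
The requested entry is 36.

36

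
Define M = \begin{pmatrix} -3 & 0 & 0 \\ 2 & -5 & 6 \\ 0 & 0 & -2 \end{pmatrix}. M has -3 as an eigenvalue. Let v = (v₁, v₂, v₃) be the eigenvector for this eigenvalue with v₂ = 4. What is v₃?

0

M + 3I = [[0, 0, 0], [2, -2, 6], [0, 0, 1]].
Solving (M + 3I)v = 0 gives the eigenspace spanned by (4, 4, 0).
With v₂ = 4, v = (4, 4, 0), so v₃ = 0.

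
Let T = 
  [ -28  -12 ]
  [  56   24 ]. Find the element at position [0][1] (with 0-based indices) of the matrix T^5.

Characteristic polynomial: r^2 + 4r = r(r + 4), so the eigenvalues are -4, 0.
r=0: eigenvector (-3, 7).
r=-4: eigenvector (1, -2).
P = [[-3, 1], [7, -2]], D = diag(0, -4), P⁻¹ = [[2, 1], [7, 3]].
T⁵ = P·diag(0, -1024)·P⁻¹ = [[-7168, -3072], [14336, 6144]].
The requested entry is -3072.

-3072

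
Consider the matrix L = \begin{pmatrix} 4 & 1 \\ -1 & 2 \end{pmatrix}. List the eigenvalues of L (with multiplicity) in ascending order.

Characteristic polynomial: p(t) = t^2 - 6t + 9 = (t - 3)^2.
Roots (with multiplicity): 3, 3.

3, 3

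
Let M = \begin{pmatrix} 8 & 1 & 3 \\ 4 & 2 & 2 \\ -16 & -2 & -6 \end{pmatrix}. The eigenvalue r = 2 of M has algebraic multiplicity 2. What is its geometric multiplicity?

1

M − 2I = [[6, 1, 3], [4, 0, 2], [-16, -2, -8]].
This matrix has rank 2, so its null space has dimension 3 − 2 = 1.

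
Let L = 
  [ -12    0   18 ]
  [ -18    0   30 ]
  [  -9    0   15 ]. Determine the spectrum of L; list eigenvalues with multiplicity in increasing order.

Characteristic polynomial: p(μ) = μ^3 - 3μ^2 - 18μ = μ(μ - 6)(μ + 3).
Roots (with multiplicity): -3, 0, 6.

-3, 0, 6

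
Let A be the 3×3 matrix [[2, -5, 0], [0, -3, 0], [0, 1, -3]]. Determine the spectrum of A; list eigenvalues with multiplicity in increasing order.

-3, -3, 2

Characteristic polynomial: p(t) = t^3 + 4t^2 - 3t - 18 = (t - 2)(t + 3)^2.
Roots (with multiplicity): -3, -3, 2.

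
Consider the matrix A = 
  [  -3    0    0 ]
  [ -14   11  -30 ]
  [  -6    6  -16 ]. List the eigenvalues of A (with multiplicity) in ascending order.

Characteristic polynomial: p(μ) = μ^3 + 8μ^2 + 19μ + 12 = (μ + 1)(μ + 3)(μ + 4).
Roots (with multiplicity): -4, -3, -1.

-4, -3, -1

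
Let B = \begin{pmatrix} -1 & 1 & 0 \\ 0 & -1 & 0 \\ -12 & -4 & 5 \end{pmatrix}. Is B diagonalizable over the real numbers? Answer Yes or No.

No

Characteristic polynomial: p(t) = t^3 - 3t^2 - 9t - 5 = (t - 5)(t + 1)^2.
t = -1 has algebraic multiplicity 2; rank(B + 1I) = 2, so geometric multiplicity = 1.
Geometric multiplicity < algebraic multiplicity, so B is not diagonalizable.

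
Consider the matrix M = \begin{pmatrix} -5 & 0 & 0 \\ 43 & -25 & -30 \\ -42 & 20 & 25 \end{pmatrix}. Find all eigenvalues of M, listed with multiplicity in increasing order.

Characteristic polynomial: p(r) = r^3 + 5r^2 - 25r - 125 = (r - 5)(r + 5)^2.
Roots (with multiplicity): -5, -5, 5.

-5, -5, 5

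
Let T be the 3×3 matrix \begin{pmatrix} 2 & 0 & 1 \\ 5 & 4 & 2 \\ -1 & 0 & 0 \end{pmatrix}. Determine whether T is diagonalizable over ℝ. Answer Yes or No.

No

Characteristic polynomial: p(r) = r^3 - 6r^2 + 9r - 4 = (r - 4)(r - 1)^2.
r = 1 has algebraic multiplicity 2; rank(T − 1I) = 2, so geometric multiplicity = 1.
Geometric multiplicity < algebraic multiplicity, so T is not diagonalizable.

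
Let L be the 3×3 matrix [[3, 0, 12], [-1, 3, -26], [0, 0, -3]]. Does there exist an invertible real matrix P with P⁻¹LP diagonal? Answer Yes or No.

Characteristic polynomial: p(t) = t^3 - 3t^2 - 9t + 27 = (t - 3)^2(t + 3).
t = 3 has algebraic multiplicity 2; rank(L − 3I) = 2, so geometric multiplicity = 1.
Geometric multiplicity < algebraic multiplicity, so L is not diagonalizable.

No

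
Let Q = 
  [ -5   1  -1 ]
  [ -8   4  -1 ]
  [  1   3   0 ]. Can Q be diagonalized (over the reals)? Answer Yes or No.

Characteristic polynomial: p(s) = s^3 + s^2 - 8s - 12 = (s - 3)(s + 2)^2.
s = -2 has algebraic multiplicity 2; rank(Q + 2I) = 2, so geometric multiplicity = 1.
Geometric multiplicity < algebraic multiplicity, so Q is not diagonalizable.

No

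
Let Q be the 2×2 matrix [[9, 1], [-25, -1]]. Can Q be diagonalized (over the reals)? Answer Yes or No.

No

Characteristic polynomial: p(r) = r^2 - 8r + 16 = (r - 4)^2.
r = 4 has algebraic multiplicity 2; rank(Q − 4I) = 1, so geometric multiplicity = 1.
Geometric multiplicity < algebraic multiplicity, so Q is not diagonalizable.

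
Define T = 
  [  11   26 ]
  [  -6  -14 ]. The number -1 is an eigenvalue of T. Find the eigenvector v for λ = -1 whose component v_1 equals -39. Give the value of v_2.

T + 1I = [[12, 26], [-6, -13]].
Solving (T + 1I)v = 0 gives the eigenspace spanned by (-39, 18).
With v_1 = -39, v = (-39, 18), so v_2 = 18.

18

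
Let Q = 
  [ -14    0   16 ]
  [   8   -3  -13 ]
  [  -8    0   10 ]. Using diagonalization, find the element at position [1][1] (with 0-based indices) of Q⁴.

81

Characteristic polynomial: μ^3 + 7μ^2 - 36 = (μ - 2)(μ + 3)(μ + 6), so the eigenvalues are -6, -3, 2.
μ=-6: eigenvector (-2, 1, -1).
μ=2: eigenvector (-1, 1, -1).
μ=-3: eigenvector (0, 1, 0).
P = [[-2, -1, 0], [1, 1, 1], [-1, -1, 0]], D = diag(-6, 2, -3), P⁻¹ = [[-1, 0, 1], [1, 0, -2], [0, 1, 1]].
Q⁴ = P·diag(1296, 16, 81)·P⁻¹ = [[2576, 0, -2560], [-1280, 81, 1345], [1280, 0, -1264]].
The requested entry is 81.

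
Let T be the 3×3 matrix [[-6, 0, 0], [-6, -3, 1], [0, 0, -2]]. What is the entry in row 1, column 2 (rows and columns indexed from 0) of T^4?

-65

Characteristic polynomial: r^3 + 11r^2 + 36r + 36 = (r + 2)(r + 3)(r + 6), so the eigenvalues are -6, -3, -2.
r=-3: eigenvector (0, 1, 0).
r=-6: eigenvector (1, 2, 0).
r=-2: eigenvector (0, 1, 1).
P = [[0, 1, 0], [1, 2, 1], [0, 0, 1]], D = diag(-3, -6, -2), P⁻¹ = [[-2, 1, -1], [1, 0, 0], [0, 0, 1]].
T⁴ = P·diag(81, 1296, 16)·P⁻¹ = [[1296, 0, 0], [2430, 81, -65], [0, 0, 16]].
The requested entry is -65.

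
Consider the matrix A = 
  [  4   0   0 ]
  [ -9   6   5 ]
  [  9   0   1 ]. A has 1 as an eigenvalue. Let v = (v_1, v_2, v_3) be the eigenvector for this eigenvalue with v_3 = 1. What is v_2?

-1

A − 1I = [[3, 0, 0], [-9, 5, 5], [9, 0, 0]].
Solving (A − 1I)v = 0 gives the eigenspace spanned by (0, -1, 1).
With v_3 = 1, v = (0, -1, 1), so v_2 = -1.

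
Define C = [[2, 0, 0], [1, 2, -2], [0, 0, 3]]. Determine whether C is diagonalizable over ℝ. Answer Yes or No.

No

Characteristic polynomial: p(s) = s^3 - 7s^2 + 16s - 12 = (s - 3)(s - 2)^2.
s = 2 has algebraic multiplicity 2; rank(C − 2I) = 2, so geometric multiplicity = 1.
Geometric multiplicity < algebraic multiplicity, so C is not diagonalizable.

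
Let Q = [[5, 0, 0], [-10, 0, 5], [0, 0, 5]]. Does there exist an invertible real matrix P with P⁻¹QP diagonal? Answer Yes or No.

Yes

Characteristic polynomial: p(r) = r^3 - 10r^2 + 25r = r(r - 5)^2.
r = 5 has algebraic multiplicity 2; rank(Q − 5I) = 1, so geometric multiplicity = 2.
Every eigenvalue has geometric = algebraic multiplicity, so Q is diagonalizable.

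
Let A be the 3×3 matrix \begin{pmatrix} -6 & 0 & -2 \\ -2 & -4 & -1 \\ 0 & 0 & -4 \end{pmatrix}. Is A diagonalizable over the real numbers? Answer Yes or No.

No

Characteristic polynomial: p(s) = s^3 + 14s^2 + 64s + 96 = (s + 4)^2(s + 6).
s = -4 has algebraic multiplicity 2; rank(A + 4I) = 2, so geometric multiplicity = 1.
Geometric multiplicity < algebraic multiplicity, so A is not diagonalizable.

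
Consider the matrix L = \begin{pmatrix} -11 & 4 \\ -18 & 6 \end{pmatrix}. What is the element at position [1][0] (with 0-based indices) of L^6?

Characteristic polynomial: λ^2 + 5λ + 6 = (λ + 2)(λ + 3), so the eigenvalues are -3, -2.
λ=-3: eigenvector (1, 2).
λ=-2: eigenvector (4, 9).
P = [[1, 4], [2, 9]], D = diag(-3, -2), P⁻¹ = [[9, -4], [-2, 1]].
L⁶ = P·diag(729, 64)·P⁻¹ = [[6049, -2660], [11970, -5256]].
The requested entry is 11970.

11970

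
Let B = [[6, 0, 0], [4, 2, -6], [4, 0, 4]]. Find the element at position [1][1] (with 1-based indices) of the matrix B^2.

Characteristic polynomial: μ^3 - 12μ^2 + 44μ - 48 = (μ - 6)(μ - 4)(μ - 2), so the eigenvalues are 2, 4, 6.
μ=4: eigenvector (0, -3, 1).
μ=2: eigenvector (0, 1, 0).
μ=6: eigenvector (1, -2, 2).
P = [[0, 0, 1], [-3, 1, -2], [1, 0, 2]], D = diag(4, 2, 6), P⁻¹ = [[-2, 0, 1], [-4, 1, 3], [1, 0, 0]].
B² = P·diag(16, 4, 36)·P⁻¹ = [[36, 0, 0], [8, 4, -36], [40, 0, 16]].
The requested entry is 36.

36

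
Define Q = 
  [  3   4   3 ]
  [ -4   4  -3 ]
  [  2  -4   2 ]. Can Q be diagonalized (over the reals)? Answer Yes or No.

No

Characteristic polynomial: p(r) = r^3 - 9r^2 + 24r - 20 = (r - 5)(r - 2)^2.
r = 2 has algebraic multiplicity 2; rank(Q − 2I) = 2, so geometric multiplicity = 1.
Geometric multiplicity < algebraic multiplicity, so Q is not diagonalizable.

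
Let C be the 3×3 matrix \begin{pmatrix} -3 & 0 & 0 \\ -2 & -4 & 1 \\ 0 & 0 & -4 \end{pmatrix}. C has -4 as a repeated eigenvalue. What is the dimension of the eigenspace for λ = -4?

1

C + 4I = [[1, 0, 0], [-2, 0, 1], [0, 0, 0]].
This matrix has rank 2, so its null space has dimension 3 − 2 = 1.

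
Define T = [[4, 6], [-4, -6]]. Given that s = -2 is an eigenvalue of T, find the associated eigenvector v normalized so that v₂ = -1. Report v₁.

1

T + 2I = [[6, 6], [-4, -4]].
Solving (T + 2I)v = 0 gives the eigenspace spanned by (1, -1).
With v₂ = -1, v = (1, -1), so v₁ = 1.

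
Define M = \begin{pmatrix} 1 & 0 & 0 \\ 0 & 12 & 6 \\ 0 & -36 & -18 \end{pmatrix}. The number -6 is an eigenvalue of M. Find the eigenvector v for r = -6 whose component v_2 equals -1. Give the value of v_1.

0

M + 6I = [[7, 0, 0], [0, 18, 6], [0, -36, -12]].
Solving (M + 6I)v = 0 gives the eigenspace spanned by (0, -1, 3).
With v_2 = -1, v = (0, -1, 3), so v_1 = 0.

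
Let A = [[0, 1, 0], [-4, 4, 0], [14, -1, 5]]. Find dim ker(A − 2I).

A − 2I = [[-2, 1, 0], [-4, 2, 0], [14, -1, 3]].
This matrix has rank 2, so its null space has dimension 3 − 2 = 1.

1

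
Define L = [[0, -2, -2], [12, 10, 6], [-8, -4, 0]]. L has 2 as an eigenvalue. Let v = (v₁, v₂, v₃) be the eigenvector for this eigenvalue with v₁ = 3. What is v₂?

-9

L − 2I = [[-2, -2, -2], [12, 8, 6], [-8, -4, -2]].
Solving (L − 2I)v = 0 gives the eigenspace spanned by (3, -9, 6).
With v₁ = 3, v = (3, -9, 6), so v₂ = -9.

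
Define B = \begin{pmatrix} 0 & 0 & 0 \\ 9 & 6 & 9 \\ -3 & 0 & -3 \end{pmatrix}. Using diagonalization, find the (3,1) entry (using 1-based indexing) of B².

Characteristic polynomial: s^3 - 3s^2 - 18s = s(s - 6)(s + 3), so the eigenvalues are -3, 0, 6.
s=0: eigenvector (1, 0, -1).
s=6: eigenvector (0, 1, 0).
s=-3: eigenvector (0, -1, 1).
P = [[1, 0, 0], [0, 1, -1], [-1, 0, 1]], D = diag(0, 6, -3), P⁻¹ = [[1, 0, 0], [1, 1, 1], [1, 0, 1]].
B² = P·diag(0, 36, 9)·P⁻¹ = [[0, 0, 0], [27, 36, 27], [9, 0, 9]].
The requested entry is 9.

9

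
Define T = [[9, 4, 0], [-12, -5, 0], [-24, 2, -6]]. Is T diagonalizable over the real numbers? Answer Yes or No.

Yes

Characteristic polynomial: p(μ) = μ^3 + 2μ^2 - 21μ + 18 = (μ - 3)(μ - 1)(μ + 6).
All 3 eigenvalues are distinct, so T is diagonalizable.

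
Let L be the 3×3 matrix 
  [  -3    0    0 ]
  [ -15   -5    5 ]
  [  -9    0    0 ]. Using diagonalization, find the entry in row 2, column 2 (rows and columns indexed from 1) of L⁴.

Characteristic polynomial: s^3 + 8s^2 + 15s = s(s + 3)(s + 5), so the eigenvalues are -5, -3, 0.
s=-3: eigenvector (1, 0, 3).
s=-5: eigenvector (0, 1, 0).
s=0: eigenvector (0, 1, 1).
P = [[1, 0, 0], [0, 1, 1], [3, 0, 1]], D = diag(-3, -5, 0), P⁻¹ = [[1, 0, 0], [3, 1, -1], [-3, 0, 1]].
L⁴ = P·diag(81, 625, 0)·P⁻¹ = [[81, 0, 0], [1875, 625, -625], [243, 0, 0]].
The requested entry is 625.

625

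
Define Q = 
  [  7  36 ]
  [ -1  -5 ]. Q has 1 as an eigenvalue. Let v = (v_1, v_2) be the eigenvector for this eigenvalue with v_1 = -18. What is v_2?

3

Q − 1I = [[6, 36], [-1, -6]].
Solving (Q − 1I)v = 0 gives the eigenspace spanned by (-18, 3).
With v_1 = -18, v = (-18, 3), so v_2 = 3.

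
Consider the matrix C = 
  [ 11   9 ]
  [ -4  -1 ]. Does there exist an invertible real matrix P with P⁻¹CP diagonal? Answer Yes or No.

No

Characteristic polynomial: p(s) = s^2 - 10s + 25 = (s - 5)^2.
s = 5 has algebraic multiplicity 2; rank(C − 5I) = 1, so geometric multiplicity = 1.
Geometric multiplicity < algebraic multiplicity, so C is not diagonalizable.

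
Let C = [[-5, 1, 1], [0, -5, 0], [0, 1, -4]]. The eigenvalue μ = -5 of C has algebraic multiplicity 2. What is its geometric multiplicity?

C + 5I = [[0, 1, 1], [0, 0, 0], [0, 1, 1]].
This matrix has rank 1, so its null space has dimension 3 − 1 = 2.

2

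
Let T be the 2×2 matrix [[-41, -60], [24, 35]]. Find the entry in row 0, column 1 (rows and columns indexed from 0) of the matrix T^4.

Characteristic polynomial: λ^2 + 6λ + 5 = (λ + 1)(λ + 5), so the eigenvalues are -5, -1.
λ=-1: eigenvector (-3, 2).
λ=-5: eigenvector (-5, 3).
P = [[-3, -5], [2, 3]], D = diag(-1, -5), P⁻¹ = [[3, 5], [-2, -3]].
T⁴ = P·diag(1, 625)·P⁻¹ = [[6241, 9360], [-3744, -5615]].
The requested entry is 9360.

9360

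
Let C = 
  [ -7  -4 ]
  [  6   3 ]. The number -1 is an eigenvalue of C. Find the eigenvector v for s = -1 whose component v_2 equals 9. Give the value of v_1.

-6

C + 1I = [[-6, -4], [6, 4]].
Solving (C + 1I)v = 0 gives the eigenspace spanned by (-6, 9).
With v_2 = 9, v = (-6, 9), so v_1 = -6.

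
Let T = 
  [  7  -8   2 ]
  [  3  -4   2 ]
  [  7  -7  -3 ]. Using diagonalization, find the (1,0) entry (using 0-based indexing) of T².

23

Characteristic polynomial: s^3 - 13s - 12 = (s - 4)(s + 1)(s + 3), so the eigenvalues are -3, -1, 4.
s=4: eigenvector (2, 1, 1).
s=-1: eigenvector (1, 1, 0).
s=-3: eigenvector (-1, -1, 1).
P = [[2, 1, -1], [1, 1, -1], [1, 0, 1]], D = diag(4, -1, -3), P⁻¹ = [[1, -1, 0], [-2, 3, 1], [-1, 1, 1]].
T² = P·diag(16, 1, 9)·P⁻¹ = [[39, -38, -8], [23, -22, -8], [7, -7, 9]].
The requested entry is 23.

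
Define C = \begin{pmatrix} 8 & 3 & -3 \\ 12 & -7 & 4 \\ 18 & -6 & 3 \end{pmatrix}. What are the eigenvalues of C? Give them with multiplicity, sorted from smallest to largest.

Characteristic polynomial: p(μ) = μ^3 - 4μ^2 - 11μ + 30 = (μ - 5)(μ - 2)(μ + 3).
Roots (with multiplicity): -3, 2, 5.

-3, 2, 5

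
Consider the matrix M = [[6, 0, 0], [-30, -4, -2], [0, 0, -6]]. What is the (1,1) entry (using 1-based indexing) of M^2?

Characteristic polynomial: λ^3 + 4λ^2 - 36λ - 144 = (λ - 6)(λ + 4)(λ + 6), so the eigenvalues are -6, -4, 6.
λ=6: eigenvector (1, -3, 0).
λ=-4: eigenvector (0, 1, 0).
λ=-6: eigenvector (0, 1, 1).
P = [[1, 0, 0], [-3, 1, 1], [0, 0, 1]], D = diag(6, -4, -6), P⁻¹ = [[1, 0, 0], [3, 1, -1], [0, 0, 1]].
M² = P·diag(36, 16, 36)·P⁻¹ = [[36, 0, 0], [-60, 16, 20], [0, 0, 36]].
The requested entry is 36.

36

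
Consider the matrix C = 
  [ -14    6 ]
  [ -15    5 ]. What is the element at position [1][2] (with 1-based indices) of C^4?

-2214

Characteristic polynomial: r^2 + 9r + 20 = (r + 4)(r + 5), so the eigenvalues are -5, -4.
r=-5: eigenvector (-2, -3).
r=-4: eigenvector (-3, -5).
P = [[-2, -3], [-3, -5]], D = diag(-5, -4), P⁻¹ = [[-5, 3], [3, -2]].
C⁴ = P·diag(625, 256)·P⁻¹ = [[3946, -2214], [5535, -3065]].
The requested entry is -2214.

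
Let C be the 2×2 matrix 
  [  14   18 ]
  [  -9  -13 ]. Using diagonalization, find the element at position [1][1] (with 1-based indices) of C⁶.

27154

Characteristic polynomial: λ^2 - λ - 20 = (λ - 5)(λ + 4), so the eigenvalues are -4, 5.
λ=5: eigenvector (-2, 1).
λ=-4: eigenvector (-1, 1).
P = [[-2, -1], [1, 1]], D = diag(5, -4), P⁻¹ = [[-1, -1], [1, 2]].
C⁶ = P·diag(15625, 4096)·P⁻¹ = [[27154, 23058], [-11529, -7433]].
The requested entry is 27154.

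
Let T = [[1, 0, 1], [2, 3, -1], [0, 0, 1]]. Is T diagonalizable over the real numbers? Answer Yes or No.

No

Characteristic polynomial: p(r) = r^3 - 5r^2 + 7r - 3 = (r - 3)(r - 1)^2.
r = 1 has algebraic multiplicity 2; rank(T − 1I) = 2, so geometric multiplicity = 1.
Geometric multiplicity < algebraic multiplicity, so T is not diagonalizable.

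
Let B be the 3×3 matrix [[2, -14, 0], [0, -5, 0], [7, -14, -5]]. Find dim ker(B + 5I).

2

B + 5I = [[7, -14, 0], [0, 0, 0], [7, -14, 0]].
This matrix has rank 1, so its null space has dimension 3 − 1 = 2.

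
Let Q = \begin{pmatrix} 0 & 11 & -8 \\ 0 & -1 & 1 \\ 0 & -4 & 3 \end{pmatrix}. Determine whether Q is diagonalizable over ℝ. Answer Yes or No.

Characteristic polynomial: p(μ) = μ^3 - 2μ^2 + μ = μ(μ - 1)^2.
μ = 1 has algebraic multiplicity 2; rank(Q − 1I) = 2, so geometric multiplicity = 1.
Geometric multiplicity < algebraic multiplicity, so Q is not diagonalizable.

No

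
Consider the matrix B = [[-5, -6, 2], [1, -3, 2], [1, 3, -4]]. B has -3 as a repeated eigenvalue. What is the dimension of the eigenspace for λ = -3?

1

B + 3I = [[-2, -6, 2], [1, 0, 2], [1, 3, -1]].
This matrix has rank 2, so its null space has dimension 3 − 2 = 1.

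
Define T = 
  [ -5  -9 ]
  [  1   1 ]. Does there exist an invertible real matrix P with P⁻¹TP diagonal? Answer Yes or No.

Characteristic polynomial: p(r) = r^2 + 4r + 4 = (r + 2)^2.
r = -2 has algebraic multiplicity 2; rank(T + 2I) = 1, so geometric multiplicity = 1.
Geometric multiplicity < algebraic multiplicity, so T is not diagonalizable.

No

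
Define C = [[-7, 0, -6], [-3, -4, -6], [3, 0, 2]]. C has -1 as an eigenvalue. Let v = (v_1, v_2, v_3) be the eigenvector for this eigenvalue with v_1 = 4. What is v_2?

C + 1I = [[-6, 0, -6], [-3, -3, -6], [3, 0, 3]].
Solving (C + 1I)v = 0 gives the eigenspace spanned by (4, 4, -4).
With v_1 = 4, v = (4, 4, -4), so v_2 = 4.

4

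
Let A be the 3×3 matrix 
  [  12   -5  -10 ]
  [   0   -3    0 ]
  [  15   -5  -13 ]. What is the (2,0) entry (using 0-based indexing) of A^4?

-195

Characteristic polynomial: r^3 + 4r^2 - 3r - 18 = (r - 2)(r + 3)^2, so the eigenvalues are -3, -3, 2.
r=-3: eigenvector (2, 0, 3).
r=-3: eigenvector (1, 1, 1).
r=2: eigenvector (-1, 0, -1).
P = [[2, 1, -1], [0, 1, 0], [3, 1, -1]], D = diag(-3, -3, 2), P⁻¹ = [[-1, 0, 1], [0, 1, 0], [-3, 1, 2]].
A⁴ = P·diag(81, 81, 16)·P⁻¹ = [[-114, 65, 130], [0, 81, 0], [-195, 65, 211]].
The requested entry is -195.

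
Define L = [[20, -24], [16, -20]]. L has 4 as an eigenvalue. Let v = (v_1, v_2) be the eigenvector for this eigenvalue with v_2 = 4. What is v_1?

L − 4I = [[16, -24], [16, -24]].
Solving (L − 4I)v = 0 gives the eigenspace spanned by (6, 4).
With v_2 = 4, v = (6, 4), so v_1 = 6.

6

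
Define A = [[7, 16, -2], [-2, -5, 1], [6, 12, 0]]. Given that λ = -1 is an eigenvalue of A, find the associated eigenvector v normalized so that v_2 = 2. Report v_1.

A + 1I = [[8, 16, -2], [-2, -4, 1], [6, 12, 1]].
Solving (A + 1I)v = 0 gives the eigenspace spanned by (-4, 2, 0).
With v_2 = 2, v = (-4, 2, 0), so v_1 = -4.

-4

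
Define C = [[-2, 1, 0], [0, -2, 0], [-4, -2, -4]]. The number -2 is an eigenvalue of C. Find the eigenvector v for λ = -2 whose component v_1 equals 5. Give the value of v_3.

-10

C + 2I = [[0, 1, 0], [0, 0, 0], [-4, -2, -2]].
Solving (C + 2I)v = 0 gives the eigenspace spanned by (5, 0, -10).
With v_1 = 5, v = (5, 0, -10), so v_3 = -10.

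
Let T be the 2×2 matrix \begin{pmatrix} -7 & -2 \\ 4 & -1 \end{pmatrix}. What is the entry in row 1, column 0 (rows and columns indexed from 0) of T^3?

196

Characteristic polynomial: s^2 + 8s + 15 = (s + 3)(s + 5), so the eigenvalues are -5, -3.
s=-5: eigenvector (-1, 1).
s=-3: eigenvector (1, -2).
P = [[-1, 1], [1, -2]], D = diag(-5, -3), P⁻¹ = [[-2, -1], [-1, -1]].
T³ = P·diag(-125, -27)·P⁻¹ = [[-223, -98], [196, 71]].
The requested entry is 196.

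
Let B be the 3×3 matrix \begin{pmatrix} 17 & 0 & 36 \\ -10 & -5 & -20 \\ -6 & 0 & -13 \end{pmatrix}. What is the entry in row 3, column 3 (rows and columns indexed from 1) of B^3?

-253

Characteristic polynomial: r^3 + r^2 - 25r - 25 = (r - 5)(r + 1)(r + 5), so the eigenvalues are -5, -1, 5.
r=-5: eigenvector (0, 1, 0).
r=5: eigenvector (3, -1, -1).
r=-1: eigenvector (-2, 0, 1).
P = [[0, 3, -2], [1, -1, 0], [0, -1, 1]], D = diag(-5, 5, -1), P⁻¹ = [[1, 1, 2], [1, 0, 2], [1, 0, 3]].
B³ = P·diag(-125, 125, -1)·P⁻¹ = [[377, 0, 756], [-250, -125, -500], [-126, 0, -253]].
The requested entry is -253.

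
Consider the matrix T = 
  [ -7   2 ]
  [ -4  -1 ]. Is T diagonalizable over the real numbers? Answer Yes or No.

Characteristic polynomial: p(μ) = μ^2 + 8μ + 15 = (μ + 3)(μ + 5).
All 2 eigenvalues are distinct, so T is diagonalizable.

Yes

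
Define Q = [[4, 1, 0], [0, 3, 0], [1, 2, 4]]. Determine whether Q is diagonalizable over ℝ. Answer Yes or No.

No

Characteristic polynomial: p(t) = t^3 - 11t^2 + 40t - 48 = (t - 4)^2(t - 3).
t = 4 has algebraic multiplicity 2; rank(Q − 4I) = 2, so geometric multiplicity = 1.
Geometric multiplicity < algebraic multiplicity, so Q is not diagonalizable.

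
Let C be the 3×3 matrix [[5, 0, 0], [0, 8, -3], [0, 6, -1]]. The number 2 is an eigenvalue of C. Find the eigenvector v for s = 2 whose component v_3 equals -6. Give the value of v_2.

-3

C − 2I = [[3, 0, 0], [0, 6, -3], [0, 6, -3]].
Solving (C − 2I)v = 0 gives the eigenspace spanned by (0, -3, -6).
With v_3 = -6, v = (0, -3, -6), so v_2 = -3.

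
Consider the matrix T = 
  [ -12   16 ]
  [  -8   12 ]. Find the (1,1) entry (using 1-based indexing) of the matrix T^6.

4096

Characteristic polynomial: r^2 - 16 = (r - 4)(r + 4), so the eigenvalues are -4, 4.
r=-4: eigenvector (2, 1).
r=4: eigenvector (-1, -1).
P = [[2, -1], [1, -1]], D = diag(-4, 4), P⁻¹ = [[1, -1], [1, -2]].
T⁶ = P·diag(4096, 4096)·P⁻¹ = [[4096, 0], [0, 4096]].
The requested entry is 4096.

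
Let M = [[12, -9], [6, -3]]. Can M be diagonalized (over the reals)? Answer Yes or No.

Yes

Characteristic polynomial: p(r) = r^2 - 9r + 18 = (r - 6)(r - 3).
All 2 eigenvalues are distinct, so M is diagonalizable.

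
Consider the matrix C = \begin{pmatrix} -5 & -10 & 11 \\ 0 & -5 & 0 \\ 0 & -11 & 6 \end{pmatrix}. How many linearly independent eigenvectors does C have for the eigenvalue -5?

C + 5I = [[0, -10, 11], [0, 0, 0], [0, -11, 11]].
This matrix has rank 2, so its null space has dimension 3 − 2 = 1.

1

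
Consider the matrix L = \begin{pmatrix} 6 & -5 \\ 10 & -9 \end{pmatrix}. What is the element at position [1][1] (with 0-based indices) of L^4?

511

Characteristic polynomial: r^2 + 3r - 4 = (r - 1)(r + 4), so the eigenvalues are -4, 1.
r=-4: eigenvector (-1, -2).
r=1: eigenvector (1, 1).
P = [[-1, 1], [-2, 1]], D = diag(-4, 1), P⁻¹ = [[1, -1], [2, -1]].
L⁴ = P·diag(256, 1)·P⁻¹ = [[-254, 255], [-510, 511]].
The requested entry is 511.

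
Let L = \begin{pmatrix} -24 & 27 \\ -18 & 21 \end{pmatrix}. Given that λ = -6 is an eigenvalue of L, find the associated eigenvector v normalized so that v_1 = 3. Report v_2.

L + 6I = [[-18, 27], [-18, 27]].
Solving (L + 6I)v = 0 gives the eigenspace spanned by (3, 2).
With v_1 = 3, v = (3, 2), so v_2 = 2.

2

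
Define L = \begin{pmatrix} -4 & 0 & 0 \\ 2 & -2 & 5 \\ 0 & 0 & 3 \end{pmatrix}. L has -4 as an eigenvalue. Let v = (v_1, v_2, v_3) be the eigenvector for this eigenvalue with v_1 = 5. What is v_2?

-5

L + 4I = [[0, 0, 0], [2, 2, 5], [0, 0, 7]].
Solving (L + 4I)v = 0 gives the eigenspace spanned by (5, -5, 0).
With v_1 = 5, v = (5, -5, 0), so v_2 = -5.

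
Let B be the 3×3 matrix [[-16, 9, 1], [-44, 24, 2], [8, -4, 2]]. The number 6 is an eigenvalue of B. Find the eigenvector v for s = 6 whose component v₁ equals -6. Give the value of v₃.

B − 6I = [[-22, 9, 1], [-44, 18, 2], [8, -4, -4]].
Solving (B − 6I)v = 0 gives the eigenspace spanned by (-6, -15, 3).
With v₁ = -6, v = (-6, -15, 3), so v₃ = 3.

3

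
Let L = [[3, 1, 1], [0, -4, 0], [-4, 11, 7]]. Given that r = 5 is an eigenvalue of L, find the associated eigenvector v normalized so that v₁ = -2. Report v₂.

0

L − 5I = [[-2, 1, 1], [0, -9, 0], [-4, 11, 2]].
Solving (L − 5I)v = 0 gives the eigenspace spanned by (-2, 0, -4).
With v₁ = -2, v = (-2, 0, -4), so v₂ = 0.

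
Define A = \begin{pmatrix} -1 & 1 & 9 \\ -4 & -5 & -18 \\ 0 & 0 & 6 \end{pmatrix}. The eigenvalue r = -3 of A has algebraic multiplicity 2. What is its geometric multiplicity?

1

A + 3I = [[2, 1, 9], [-4, -2, -18], [0, 0, 9]].
This matrix has rank 2, so its null space has dimension 3 − 2 = 1.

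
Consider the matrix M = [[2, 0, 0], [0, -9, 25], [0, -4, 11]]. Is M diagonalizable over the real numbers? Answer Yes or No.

No

Characteristic polynomial: p(μ) = μ^3 - 4μ^2 + 5μ - 2 = (μ - 2)(μ - 1)^2.
μ = 1 has algebraic multiplicity 2; rank(M − 1I) = 2, so geometric multiplicity = 1.
Geometric multiplicity < algebraic multiplicity, so M is not diagonalizable.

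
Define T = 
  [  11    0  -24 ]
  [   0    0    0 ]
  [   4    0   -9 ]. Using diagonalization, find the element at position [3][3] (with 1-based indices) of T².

Characteristic polynomial: μ^3 - 2μ^2 - 3μ = μ(μ - 3)(μ + 1), so the eigenvalues are -1, 0, 3.
μ=3: eigenvector (3, 0, 1).
μ=0: eigenvector (0, 1, 0).
μ=-1: eigenvector (2, 0, 1).
P = [[3, 0, 2], [0, 1, 0], [1, 0, 1]], D = diag(3, 0, -1), P⁻¹ = [[1, 0, -2], [0, 1, 0], [-1, 0, 3]].
T² = P·diag(9, 0, 1)·P⁻¹ = [[25, 0, -48], [0, 0, 0], [8, 0, -15]].
The requested entry is -15.

-15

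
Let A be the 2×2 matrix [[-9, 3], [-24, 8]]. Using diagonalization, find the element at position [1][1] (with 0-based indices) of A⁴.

Characteristic polynomial: r^2 + r = r(r + 1), so the eigenvalues are -1, 0.
r=0: eigenvector (1, 3).
r=-1: eigenvector (-3, -8).
P = [[1, -3], [3, -8]], D = diag(0, -1), P⁻¹ = [[-8, 3], [-3, 1]].
A⁴ = P·diag(0, 1)·P⁻¹ = [[9, -3], [24, -8]].
The requested entry is -8.

-8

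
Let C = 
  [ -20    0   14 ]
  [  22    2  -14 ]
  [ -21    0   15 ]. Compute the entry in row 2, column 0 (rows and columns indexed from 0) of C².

105

Characteristic polynomial: μ^3 + 3μ^2 - 16μ + 12 = (μ - 2)(μ - 1)(μ + 6), so the eigenvalues are -6, 1, 2.
μ=1: eigenvector (2, -2, 3).
μ=2: eigenvector (0, 1, 0).
μ=-6: eigenvector (1, -1, 1).
P = [[2, 0, 1], [-2, 1, -1], [3, 0, 1]], D = diag(1, 2, -6), P⁻¹ = [[-1, 0, 1], [1, 1, 0], [3, 0, -2]].
C² = P·diag(1, 4, 36)·P⁻¹ = [[106, 0, -70], [-102, 4, 70], [105, 0, -69]].
The requested entry is 105.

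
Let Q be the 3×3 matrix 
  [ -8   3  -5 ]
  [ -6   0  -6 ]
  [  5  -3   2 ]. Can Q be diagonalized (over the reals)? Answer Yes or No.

No

Characteristic polynomial: p(s) = s^3 + 6s^2 + 9s = s(s + 3)^2.
s = -3 has algebraic multiplicity 2; rank(Q + 3I) = 2, so geometric multiplicity = 1.
Geometric multiplicity < algebraic multiplicity, so Q is not diagonalizable.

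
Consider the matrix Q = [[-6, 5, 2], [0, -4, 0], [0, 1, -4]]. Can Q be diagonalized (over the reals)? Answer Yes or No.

Characteristic polynomial: p(t) = t^3 + 14t^2 + 64t + 96 = (t + 4)^2(t + 6).
t = -4 has algebraic multiplicity 2; rank(Q + 4I) = 2, so geometric multiplicity = 1.
Geometric multiplicity < algebraic multiplicity, so Q is not diagonalizable.

No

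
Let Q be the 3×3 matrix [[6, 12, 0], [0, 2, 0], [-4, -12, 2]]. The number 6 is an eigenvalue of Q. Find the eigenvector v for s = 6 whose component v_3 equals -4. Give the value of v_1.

Q − 6I = [[0, 12, 0], [0, -4, 0], [-4, -12, -4]].
Solving (Q − 6I)v = 0 gives the eigenspace spanned by (4, 0, -4).
With v_3 = -4, v = (4, 0, -4), so v_1 = 4.

4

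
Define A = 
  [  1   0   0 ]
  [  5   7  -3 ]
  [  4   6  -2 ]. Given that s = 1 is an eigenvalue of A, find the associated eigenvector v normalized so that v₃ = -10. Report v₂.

A − 1I = [[0, 0, 0], [5, 6, -3], [4, 6, -3]].
Solving (A − 1I)v = 0 gives the eigenspace spanned by (0, -5, -10).
With v₃ = -10, v = (0, -5, -10), so v₂ = -5.

-5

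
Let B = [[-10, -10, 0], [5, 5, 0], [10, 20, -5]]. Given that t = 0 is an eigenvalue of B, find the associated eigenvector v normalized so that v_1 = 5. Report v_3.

B = [[-10, -10, 0], [5, 5, 0], [10, 20, -5]].
Solving (B)v = 0 gives the eigenspace spanned by (5, -5, -10).
With v_1 = 5, v = (5, -5, -10), so v_3 = -10.

-10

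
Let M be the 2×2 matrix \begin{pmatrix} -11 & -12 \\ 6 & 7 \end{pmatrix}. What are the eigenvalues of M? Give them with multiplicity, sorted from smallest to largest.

Characteristic polynomial: p(t) = t^2 + 4t - 5 = (t - 1)(t + 5).
Roots (with multiplicity): -5, 1.

-5, 1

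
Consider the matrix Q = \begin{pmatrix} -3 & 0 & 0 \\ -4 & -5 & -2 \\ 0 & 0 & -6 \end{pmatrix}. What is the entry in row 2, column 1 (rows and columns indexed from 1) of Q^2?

32

Characteristic polynomial: λ^3 + 14λ^2 + 63λ + 90 = (λ + 3)(λ + 5)(λ + 6), so the eigenvalues are -6, -5, -3.
λ=-3: eigenvector (1, -2, 0).
λ=-5: eigenvector (0, 1, 0).
λ=-6: eigenvector (0, 2, 1).
P = [[1, 0, 0], [-2, 1, 2], [0, 0, 1]], D = diag(-3, -5, -6), P⁻¹ = [[1, 0, 0], [2, 1, -2], [0, 0, 1]].
Q² = P·diag(9, 25, 36)·P⁻¹ = [[9, 0, 0], [32, 25, 22], [0, 0, 36]].
The requested entry is 32.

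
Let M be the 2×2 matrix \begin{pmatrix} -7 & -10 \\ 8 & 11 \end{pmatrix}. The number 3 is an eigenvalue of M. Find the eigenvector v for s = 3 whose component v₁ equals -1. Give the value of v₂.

M − 3I = [[-10, -10], [8, 8]].
Solving (M − 3I)v = 0 gives the eigenspace spanned by (-1, 1).
With v₁ = -1, v = (-1, 1), so v₂ = 1.

1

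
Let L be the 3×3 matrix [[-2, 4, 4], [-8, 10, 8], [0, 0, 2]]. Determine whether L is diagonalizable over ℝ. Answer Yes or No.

Yes

Characteristic polynomial: p(λ) = λ^3 - 10λ^2 + 28λ - 24 = (λ - 6)(λ - 2)^2.
λ = 2 has algebraic multiplicity 2; rank(L − 2I) = 1, so geometric multiplicity = 2.
Every eigenvalue has geometric = algebraic multiplicity, so L is diagonalizable.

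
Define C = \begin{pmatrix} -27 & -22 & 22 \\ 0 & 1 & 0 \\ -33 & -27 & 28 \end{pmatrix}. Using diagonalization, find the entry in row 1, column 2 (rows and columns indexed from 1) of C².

-22

Characteristic polynomial: t^3 - 2t^2 - 29t + 30 = (t - 6)(t - 1)(t + 5), so the eigenvalues are -5, 1, 6.
t=-5: eigenvector (1, 0, 1).
t=1: eigenvector (0, 1, 1).
t=6: eigenvector (2, 0, 3).
P = [[1, 0, 2], [0, 1, 0], [1, 1, 3]], D = diag(-5, 1, 6), P⁻¹ = [[3, 2, -2], [0, 1, 0], [-1, -1, 1]].
C² = P·diag(25, 1, 36)·P⁻¹ = [[3, -22, 22], [0, 1, 0], [-33, -57, 58]].
The requested entry is -22.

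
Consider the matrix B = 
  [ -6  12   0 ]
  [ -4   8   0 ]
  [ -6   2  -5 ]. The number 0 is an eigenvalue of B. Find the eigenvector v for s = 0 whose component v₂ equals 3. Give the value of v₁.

6

B = [[-6, 12, 0], [-4, 8, 0], [-6, 2, -5]].
Solving (B)v = 0 gives the eigenspace spanned by (6, 3, -6).
With v₂ = 3, v = (6, 3, -6), so v₁ = 6.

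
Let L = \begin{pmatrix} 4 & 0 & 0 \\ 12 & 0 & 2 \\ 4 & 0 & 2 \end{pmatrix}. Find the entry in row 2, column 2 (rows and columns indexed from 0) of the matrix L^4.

16

Characteristic polynomial: r^3 - 6r^2 + 8r = r(r - 4)(r - 2), so the eigenvalues are 0, 2, 4.
r=4: eigenvector (1, 4, 2).
r=0: eigenvector (0, 1, 0).
r=2: eigenvector (0, 1, 1).
P = [[1, 0, 0], [4, 1, 1], [2, 0, 1]], D = diag(4, 0, 2), P⁻¹ = [[1, 0, 0], [-2, 1, -1], [-2, 0, 1]].
L⁴ = P·diag(256, 0, 16)·P⁻¹ = [[256, 0, 0], [992, 0, 16], [480, 0, 16]].
The requested entry is 16.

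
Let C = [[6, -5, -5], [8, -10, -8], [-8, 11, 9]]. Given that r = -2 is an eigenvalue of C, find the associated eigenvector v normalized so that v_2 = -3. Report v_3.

3

C + 2I = [[8, -5, -5], [8, -8, -8], [-8, 11, 11]].
Solving (C + 2I)v = 0 gives the eigenspace spanned by (0, -3, 3).
With v_2 = -3, v = (0, -3, 3), so v_3 = 3.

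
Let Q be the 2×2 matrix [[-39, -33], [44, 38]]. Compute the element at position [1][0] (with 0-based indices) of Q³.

1364

Characteristic polynomial: s^2 + s - 30 = (s - 5)(s + 6), so the eigenvalues are -6, 5.
s=-6: eigenvector (1, -1).
s=5: eigenvector (3, -4).
P = [[1, 3], [-1, -4]], D = diag(-6, 5), P⁻¹ = [[4, 3], [-1, -1]].
Q³ = P·diag(-216, 125)·P⁻¹ = [[-1239, -1023], [1364, 1148]].
The requested entry is 1364.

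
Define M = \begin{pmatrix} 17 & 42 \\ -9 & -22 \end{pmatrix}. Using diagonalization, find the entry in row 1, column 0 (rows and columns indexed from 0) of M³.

-189

Characteristic polynomial: λ^2 + 5λ + 4 = (λ + 1)(λ + 4), so the eigenvalues are -4, -1.
λ=-1: eigenvector (7, -3).
λ=-4: eigenvector (-2, 1).
P = [[7, -2], [-3, 1]], D = diag(-1, -4), P⁻¹ = [[1, 2], [3, 7]].
M³ = P·diag(-1, -64)·P⁻¹ = [[377, 882], [-189, -442]].
The requested entry is -189.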